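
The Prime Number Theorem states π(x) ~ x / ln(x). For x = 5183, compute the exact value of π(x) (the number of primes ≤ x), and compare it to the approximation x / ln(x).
π(5183) = 690;  x/ln(x) ≈ 605.98;  relative error ≈ 12.18%.

Directly count primes up to 5183: π(5183) = 690. The PNT approximation gives 5183/ln(5183) ≈ 5183/8.55314 ≈ 605.98. Relative error (π(x) − x/ln(x)) / π(x) ≈ 12.18%; the approximation is known to undercount slightly (Li(x) is a better estimate).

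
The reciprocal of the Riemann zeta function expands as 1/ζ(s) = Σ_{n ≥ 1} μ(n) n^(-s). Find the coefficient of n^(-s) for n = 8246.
μ(8246) = 1

Factor n = 8246 = 2 · 7 · 19 · 31. μ(n) = 0 if any exponent ≥ 2 (not squarefree); otherwise μ(n) = (−1)^{ω(n)} where ω(n) is the number of distinct prime factors. Applying: μ(8246) = 1.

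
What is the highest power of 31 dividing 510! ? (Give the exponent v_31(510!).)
v_31(510!) = 16

Legendre's formula: v_p(n!) = Σ_{k ≥ 1} ⌊n / p^k⌋. For p = 31, n = 510, the terms are:
  ⌊510/31^1⌋ = ⌊510/31⌋ = 16
(the next term ⌊510/31^2⌋ = 0, terminating the sum). Summing: v_31(510!) = 16 = 16.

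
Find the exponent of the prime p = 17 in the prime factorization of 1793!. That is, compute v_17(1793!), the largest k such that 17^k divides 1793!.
v_17(1793!) = 111

Legendre's formula: v_p(n!) = Σ_{k ≥ 1} ⌊n / p^k⌋. For p = 17, n = 1793, the terms are:
  ⌊1793/17^1⌋ = ⌊1793/17⌋ = 105
  ⌊1793/17^2⌋ = ⌊1793/289⌋ = 6
(the next term ⌊1793/17^3⌋ = 0, terminating the sum). Summing: v_17(1793!) = 105 + 6 = 111.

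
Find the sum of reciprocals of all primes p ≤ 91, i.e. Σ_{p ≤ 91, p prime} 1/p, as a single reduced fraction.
Σ 1/p = 42605658161771733665696611824842057/23768741896345550770650537601358310

π(91) = 24, so the primes ≤ 91 are [2, 3, 5, 7, 11, 13, 17, 19, 23, 29, 31, 37, 41, 43, 47, 53, 59, 61, 67, 71, 73, 79, 83, 89]. Summing 1/p over these primes: 42605658161771733665696611824842057/23768741896345550770650537601358310 ≈ 1.7925. Mertens estimate ln ln(91) + 0.2615 ≈ 1.7680.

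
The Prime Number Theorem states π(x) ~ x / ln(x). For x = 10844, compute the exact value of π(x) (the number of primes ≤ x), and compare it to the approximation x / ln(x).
π(10844) = 1317;  x/ln(x) ≈ 1167.10;  relative error ≈ 11.38%.

Directly count primes up to 10844: π(10844) = 1317. The PNT approximation gives 10844/ln(10844) ≈ 10844/9.29137 ≈ 1167.10. Relative error (π(x) − x/ln(x)) / π(x) ≈ 11.38%; the approximation is known to undercount slightly (Li(x) is a better estimate).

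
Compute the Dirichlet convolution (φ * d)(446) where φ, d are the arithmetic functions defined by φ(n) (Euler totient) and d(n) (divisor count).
(φ * d)(446) = 672

Divisors of 446: [1, 2, 223, 446]. For each d | 446:
  d = 1: φ(1) · d(446/1) = 1 · 4 = 4
  d = 2: φ(2) · d(446/2) = 1 · 2 = 2
  d = 223: φ(223) · d(446/223) = 222 · 2 = 444
  d = 446: φ(446) · d(446/446) = 222 · 1 = 222
Summing: (φ * d)(446) = 4 + 2 + 444 + 222 = 672.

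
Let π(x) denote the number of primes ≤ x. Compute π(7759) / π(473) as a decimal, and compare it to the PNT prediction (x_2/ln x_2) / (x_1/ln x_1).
π(7759)/π(473) = 985/91 ≈ 10.8242;  PNT prediction ≈ 11.2802.

π(473) = 91 and π(7759) = 985, so π(7759)/π(473) ≈ 10.8242. The PNT-predicted ratio is (7759/ln(7759)) / (473/ln(473)) ≈ 11.2802. The two agree to within a few percent, as expected.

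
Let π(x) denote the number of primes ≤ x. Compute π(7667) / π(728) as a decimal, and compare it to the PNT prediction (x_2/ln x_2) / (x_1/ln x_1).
π(7667)/π(728) = 971/129 ≈ 7.5271;  PNT prediction ≈ 7.7595.

π(728) = 129 and π(7667) = 971, so π(7667)/π(728) ≈ 7.5271. The PNT-predicted ratio is (7667/ln(7667)) / (728/ln(728)) ≈ 7.7595. The two agree to within a few percent, as expected.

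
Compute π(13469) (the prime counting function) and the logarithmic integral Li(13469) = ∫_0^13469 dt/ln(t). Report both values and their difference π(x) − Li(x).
π(13469) = 1597;  Li(13469) ≈ 1616.53;  π(x) − Li(x) ≈ -19.53.

Direct count of primes ≤ 13469 gives π(13469) = 1597. Numerical evaluation of the logarithmic integral gives Li(13469) ≈ 1616.53. The difference π(x) − Li(x) ≈ -19.53 is typically negative for small/moderate x (Li(x) overestimates), though Littlewood's theorem shows this sign changes infinitely often.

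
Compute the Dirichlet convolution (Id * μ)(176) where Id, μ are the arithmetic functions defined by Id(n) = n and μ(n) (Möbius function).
(Id * μ)(176) = 80

Divisors of 176: [1, 2, 4, 8, 11, 16, 22, 44, 88, 176]. For each d | 176:
  d = 1: Id(1) · μ(176/1) = 1 · 0 = 0
  d = 2: Id(2) · μ(176/2) = 2 · 0 = 0
  d = 4: Id(4) · μ(176/4) = 4 · 0 = 0
  d = 8: Id(8) · μ(176/8) = 8 · 1 = 8
  d = 11: Id(11) · μ(176/11) = 11 · 0 = 0
  d = 16: Id(16) · μ(176/16) = 16 · -1 = -16
  d = 22: Id(22) · μ(176/22) = 22 · 0 = 0
  d = 44: Id(44) · μ(176/44) = 44 · 0 = 0
  d = 88: Id(88) · μ(176/88) = 88 · -1 = -88
  d = 176: Id(176) · μ(176/176) = 176 · 1 = 176
Summing: (Id * μ)(176) = 0 + 0 + 0 + 8 + 0 + -16 + 0 + 0 + -88 + 176 = 80.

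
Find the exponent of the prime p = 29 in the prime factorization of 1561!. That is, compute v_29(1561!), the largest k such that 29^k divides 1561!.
v_29(1561!) = 54

Legendre's formula: v_p(n!) = Σ_{k ≥ 1} ⌊n / p^k⌋. For p = 29, n = 1561, the terms are:
  ⌊1561/29^1⌋ = ⌊1561/29⌋ = 53
  ⌊1561/29^2⌋ = ⌊1561/841⌋ = 1
(the next term ⌊1561/29^3⌋ = 0, terminating the sum). Summing: v_29(1561!) = 53 + 1 = 54.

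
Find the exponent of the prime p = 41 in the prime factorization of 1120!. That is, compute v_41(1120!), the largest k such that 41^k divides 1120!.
v_41(1120!) = 27

Legendre's formula: v_p(n!) = Σ_{k ≥ 1} ⌊n / p^k⌋. For p = 41, n = 1120, the terms are:
  ⌊1120/41^1⌋ = ⌊1120/41⌋ = 27
(the next term ⌊1120/41^2⌋ = 0, terminating the sum). Summing: v_41(1120!) = 27 = 27.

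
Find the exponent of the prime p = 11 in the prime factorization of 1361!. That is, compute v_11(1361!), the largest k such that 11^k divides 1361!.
v_11(1361!) = 135

Legendre's formula: v_p(n!) = Σ_{k ≥ 1} ⌊n / p^k⌋. For p = 11, n = 1361, the terms are:
  ⌊1361/11^1⌋ = ⌊1361/11⌋ = 123
  ⌊1361/11^2⌋ = ⌊1361/121⌋ = 11
  ⌊1361/11^3⌋ = ⌊1361/1331⌋ = 1
(the next term ⌊1361/11^4⌋ = 0, terminating the sum). Summing: v_11(1361!) = 123 + 11 + 1 = 135.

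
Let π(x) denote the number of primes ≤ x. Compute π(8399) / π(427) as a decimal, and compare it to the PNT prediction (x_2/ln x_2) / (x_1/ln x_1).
π(8399)/π(427) = 1051/82 ≈ 12.8171;  PNT prediction ≈ 13.1848.

π(427) = 82 and π(8399) = 1051, so π(8399)/π(427) ≈ 12.8171. The PNT-predicted ratio is (8399/ln(8399)) / (427/ln(427)) ≈ 13.1848. The two agree to within a few percent, as expected.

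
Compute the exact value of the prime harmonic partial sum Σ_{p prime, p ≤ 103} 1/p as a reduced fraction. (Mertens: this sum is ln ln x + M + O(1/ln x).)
Σ 1/p = 43710588286712969019768170103664304877397/23984823528925228172706521638692258396210

π(103) = 27, so the primes ≤ 103 are [2, 3, 5, 7, 11, 13, 17, 19, 23, 29, 31, 37, 41, 43, 47, 53, 59, 61, 67, 71, 73, 79, 83, 89, 97, 101, 103]. Summing 1/p over these primes: 43710588286712969019768170103664304877397/23984823528925228172706521638692258396210 ≈ 1.8224. Mertens estimate ln ln(103) + 0.2615 ≈ 1.7951.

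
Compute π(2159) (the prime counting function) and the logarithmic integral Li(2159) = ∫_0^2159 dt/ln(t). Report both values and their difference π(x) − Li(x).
π(2159) = 325;  Li(2159) ≈ 335.62;  π(x) − Li(x) ≈ -10.62.

Direct count of primes ≤ 2159 gives π(2159) = 325. Numerical evaluation of the logarithmic integral gives Li(2159) ≈ 335.62. The difference π(x) − Li(x) ≈ -10.62 is typically negative for small/moderate x (Li(x) overestimates), though Littlewood's theorem shows this sign changes infinitely often.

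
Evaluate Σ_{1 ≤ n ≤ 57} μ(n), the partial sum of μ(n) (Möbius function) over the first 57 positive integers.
Σ_{n ≤ 57} μ(n) = -1

Compute μ(n) for each 1 ≤ n ≤ 57: μ(1) = 1, μ(2) = -1, μ(3) = -1, μ(4) = 0, μ(5) = -1, μ(6) = 1, μ(7) = -1, μ(8) = 0, μ(9) = 0, μ(10) = 1, μ(11) = -1, μ(12) = 0, μ(13) = -1, μ(14) = 1, μ(15) = 1, μ(16) = 0, μ(17) = -1, μ(18) = 0, μ(19) = -1, μ(20) = 0, μ(21) = 1, μ(22) = 1, μ(23) = -1, μ(24) = 0, μ(25) = 0, μ(26) = 1, μ(27) = 0, μ(28) = 0, μ(29) = -1, μ(30) = -1, μ(31) = -1, μ(32) = 0, μ(33) = 1, μ(34) = 1, μ(35) = 1, μ(36) = 0, μ(37) = -1, μ(38) = 1, μ(39) = 1, μ(40) = 0, μ(41) = -1, μ(42) = -1, μ(43) = -1, μ(44) = 0, μ(45) = 0, μ(46) = 1, μ(47) = -1, μ(48) = 0, μ(49) = 0, μ(50) = 0, μ(51) = 1, μ(52) = 0, μ(53) = -1, μ(54) = 0, μ(55) = 1, μ(56) = 0, μ(57) = 1. Summing all 57 values: -1. (Mertens function M(x) = Σ_{n ≤ x} μ(n); on average M(x) should be small (PNT ⟺ M(x) = o(x)).)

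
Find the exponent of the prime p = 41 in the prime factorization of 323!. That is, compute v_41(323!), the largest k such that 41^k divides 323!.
v_41(323!) = 7

Legendre's formula: v_p(n!) = Σ_{k ≥ 1} ⌊n / p^k⌋. For p = 41, n = 323, the terms are:
  ⌊323/41^1⌋ = ⌊323/41⌋ = 7
(the next term ⌊323/41^2⌋ = 0, terminating the sum). Summing: v_41(323!) = 7 = 7.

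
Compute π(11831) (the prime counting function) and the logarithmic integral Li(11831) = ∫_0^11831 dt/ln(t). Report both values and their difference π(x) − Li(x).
π(11831) = 1419;  Li(11831) ≈ 1443.09;  π(x) − Li(x) ≈ -24.09.

Direct count of primes ≤ 11831 gives π(11831) = 1419. Numerical evaluation of the logarithmic integral gives Li(11831) ≈ 1443.09. The difference π(x) − Li(x) ≈ -24.09 is typically negative for small/moderate x (Li(x) overestimates), though Littlewood's theorem shows this sign changes infinitely often.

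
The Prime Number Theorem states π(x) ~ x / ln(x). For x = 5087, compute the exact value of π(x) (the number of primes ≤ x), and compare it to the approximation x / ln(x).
π(5087) = 680;  x/ln(x) ≈ 596.06;  relative error ≈ 12.34%.

Directly count primes up to 5087: π(5087) = 680. The PNT approximation gives 5087/ln(5087) ≈ 5087/8.53444 ≈ 596.06. Relative error (π(x) − x/ln(x)) / π(x) ≈ 12.34%; the approximation is known to undercount slightly (Li(x) is a better estimate).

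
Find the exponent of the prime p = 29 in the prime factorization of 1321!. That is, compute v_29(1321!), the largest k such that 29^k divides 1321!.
v_29(1321!) = 46

Legendre's formula: v_p(n!) = Σ_{k ≥ 1} ⌊n / p^k⌋. For p = 29, n = 1321, the terms are:
  ⌊1321/29^1⌋ = ⌊1321/29⌋ = 45
  ⌊1321/29^2⌋ = ⌊1321/841⌋ = 1
(the next term ⌊1321/29^3⌋ = 0, terminating the sum). Summing: v_29(1321!) = 45 + 1 = 46.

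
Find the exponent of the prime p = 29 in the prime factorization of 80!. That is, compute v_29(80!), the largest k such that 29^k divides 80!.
v_29(80!) = 2

Legendre's formula: v_p(n!) = Σ_{k ≥ 1} ⌊n / p^k⌋. For p = 29, n = 80, the terms are:
  ⌊80/29^1⌋ = ⌊80/29⌋ = 2
(the next term ⌊80/29^2⌋ = 0, terminating the sum). Summing: v_29(80!) = 2 = 2.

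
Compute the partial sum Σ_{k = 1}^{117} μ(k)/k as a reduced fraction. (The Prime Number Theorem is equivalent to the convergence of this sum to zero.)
Σ μ(k)/k = -11695632086357284237991577642263648122717789/451572209148822968402074375593480892761066957

Values of μ(k) for 1 ≤ k ≤ 117: μ(1) = 1, μ(2) = -1, μ(3) = -1, μ(5) = -1, μ(6) = 1, μ(7) = -1, μ(10) = 1, μ(11) = -1, μ(13) = -1, μ(14) = 1, μ(15) = 1, μ(17) = -1, μ(19) = -1, μ(21) = 1, μ(22) = 1, μ(23) = -1, μ(26) = 1, μ(29) = -1, μ(30) = -1, μ(31) = -1, μ(33) = 1, μ(34) = 1, μ(35) = 1, μ(37) = -1, μ(38) = 1, μ(39) = 1, μ(41) = -1, μ(42) = -1, μ(43) = -1, μ(46) = 1, μ(47) = -1, μ(51) = 1, μ(53) = -1, μ(55) = 1, μ(57) = 1, μ(58) = 1, μ(59) = -1, μ(61) = -1, μ(62) = 1, μ(65) = 1, μ(66) = -1, μ(67) = -1, μ(69) = 1, μ(70) = -1, μ(71) = -1, μ(73) = -1, μ(74) = 1, μ(77) = 1, μ(78) = -1, μ(79) = -1, μ(82) = 1, μ(83) = -1, μ(85) = 1, μ(86) = 1, μ(87) = 1, μ(89) = -1, μ(91) = 1, μ(93) = 1, μ(94) = 1, μ(95) = 1, μ(97) = -1, μ(101) = -1, μ(102) = -1, μ(103) = -1, μ(105) = -1, μ(106) = 1, μ(107) = -1, μ(109) = -1, μ(110) = -1, μ(111) = 1, μ(113) = -1, μ(114) = -1, μ(115) = 1, with μ = 0 on non-squarefree integers. Summing μ(k)/k for k where μ(k) ≠ 0 gives -11695632086357284237991577642263648122717789/451572209148822968402074375593480892761066957 ≈ -0.0259. (PNT ⟺ this sum → 0 as n → ∞.)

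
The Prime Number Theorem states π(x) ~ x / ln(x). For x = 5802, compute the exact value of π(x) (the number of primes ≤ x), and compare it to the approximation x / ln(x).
π(5802) = 761;  x/ln(x) ≈ 669.52;  relative error ≈ 12.02%.

Directly count primes up to 5802: π(5802) = 761. The PNT approximation gives 5802/ln(5802) ≈ 5802/8.66596 ≈ 669.52. Relative error (π(x) − x/ln(x)) / π(x) ≈ 12.02%; the approximation is known to undercount slightly (Li(x) is a better estimate).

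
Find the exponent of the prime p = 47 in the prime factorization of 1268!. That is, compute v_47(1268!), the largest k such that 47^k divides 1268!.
v_47(1268!) = 26

Legendre's formula: v_p(n!) = Σ_{k ≥ 1} ⌊n / p^k⌋. For p = 47, n = 1268, the terms are:
  ⌊1268/47^1⌋ = ⌊1268/47⌋ = 26
(the next term ⌊1268/47^2⌋ = 0, terminating the sum). Summing: v_47(1268!) = 26 = 26.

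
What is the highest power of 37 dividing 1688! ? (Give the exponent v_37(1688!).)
v_37(1688!) = 46

Legendre's formula: v_p(n!) = Σ_{k ≥ 1} ⌊n / p^k⌋. For p = 37, n = 1688, the terms are:
  ⌊1688/37^1⌋ = ⌊1688/37⌋ = 45
  ⌊1688/37^2⌋ = ⌊1688/1369⌋ = 1
(the next term ⌊1688/37^3⌋ = 0, terminating the sum). Summing: v_37(1688!) = 45 + 1 = 46.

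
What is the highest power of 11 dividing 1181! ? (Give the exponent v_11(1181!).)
v_11(1181!) = 116

Legendre's formula: v_p(n!) = Σ_{k ≥ 1} ⌊n / p^k⌋. For p = 11, n = 1181, the terms are:
  ⌊1181/11^1⌋ = ⌊1181/11⌋ = 107
  ⌊1181/11^2⌋ = ⌊1181/121⌋ = 9
(the next term ⌊1181/11^3⌋ = 0, terminating the sum). Summing: v_11(1181!) = 107 + 9 = 116.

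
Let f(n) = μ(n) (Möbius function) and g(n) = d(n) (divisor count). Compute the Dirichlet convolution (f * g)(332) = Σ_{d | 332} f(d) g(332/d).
(μ * d)(332) = 1

Divisors of 332: [1, 2, 4, 83, 166, 332]. For each d | 332:
  d = 1: μ(1) · d(332/1) = 1 · 6 = 6
  d = 2: μ(2) · d(332/2) = -1 · 4 = -4
  d = 4: μ(4) · d(332/4) = 0 · 2 = 0
  d = 83: μ(83) · d(332/83) = -1 · 3 = -3
  d = 166: μ(166) · d(332/166) = 1 · 2 = 2
  d = 332: μ(332) · d(332/332) = 0 · 1 = 0
Summing: (μ * d)(332) = 6 + -4 + 0 + -3 + 2 + 0 = 1.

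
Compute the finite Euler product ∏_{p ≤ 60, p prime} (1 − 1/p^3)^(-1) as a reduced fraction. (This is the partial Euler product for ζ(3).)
∏ = 115000146464778681614198126342037237932886401/95672294696528702067767313816624165235458048

The primes p ≤ 60 are [2, 3, 5, 7, 11, 13, 17, 19, 23, 29, 31, 37, 41, 43, 47, 53, 59]. For each prime, (1 − 1/p^3)^(-1) = p^3 / (p^3 − 1). The product is (1 − 1/2^3)^(-1), (1 − 1/3^3)^(-1), (1 − 1/5^3)^(-1), (1 − 1/7^3)^(-1), (1 − 1/11^3)^(-1), (1 − 1/13^3)^(-1), (1 − 1/17^3)^(-1), (1 − 1/19^3)^(-1), (1 − 1/23^3)^(-1), (1 − 1/29^3)^(-1), (1 − 1/31^3)^(-1), (1 − 1/37^3)^(-1), (1 − 1/41^3)^(-1), (1 − 1/43^3)^(-1), (1 − 1/47^3)^(-1), (1 − 1/53^3)^(-1), (1 − 1/59^3)^(-1) = ∏ p^3 / (p^3 − 1) = 115000146464778681614198126342037237932886401/95672294696528702067767313816624165235458048.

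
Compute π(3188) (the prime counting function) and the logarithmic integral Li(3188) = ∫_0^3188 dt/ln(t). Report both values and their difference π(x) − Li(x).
π(3188) = 451;  Li(3188) ≈ 466.15;  π(x) − Li(x) ≈ -15.15.

Direct count of primes ≤ 3188 gives π(3188) = 451. Numerical evaluation of the logarithmic integral gives Li(3188) ≈ 466.15. The difference π(x) − Li(x) ≈ -15.15 is typically negative for small/moderate x (Li(x) overestimates), though Littlewood's theorem shows this sign changes infinitely often.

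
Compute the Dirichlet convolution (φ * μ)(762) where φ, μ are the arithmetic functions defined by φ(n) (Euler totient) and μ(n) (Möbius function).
(φ * μ)(762) = 0

Divisors of 762: [1, 2, 3, 6, 127, 254, 381, 762]. For each d | 762:
  d = 1: φ(1) · μ(762/1) = 1 · -1 = -1
  d = 2: φ(2) · μ(762/2) = 1 · 1 = 1
  d = 3: φ(3) · μ(762/3) = 2 · 1 = 2
  d = 6: φ(6) · μ(762/6) = 2 · -1 = -2
  d = 127: φ(127) · μ(762/127) = 126 · 1 = 126
  d = 254: φ(254) · μ(762/254) = 126 · -1 = -126
  d = 381: φ(381) · μ(762/381) = 252 · -1 = -252
  d = 762: φ(762) · μ(762/762) = 252 · 1 = 252
Summing: (φ * μ)(762) = -1 + 1 + 2 + -2 + 126 + -126 + -252 + 252 = 0.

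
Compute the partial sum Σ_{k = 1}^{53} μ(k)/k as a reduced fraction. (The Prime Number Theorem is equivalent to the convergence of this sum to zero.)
Σ μ(k)/k = -214765271462202733/10863052825730014910

Values of μ(k) for 1 ≤ k ≤ 53: μ(1) = 1, μ(2) = -1, μ(3) = -1, μ(5) = -1, μ(6) = 1, μ(7) = -1, μ(10) = 1, μ(11) = -1, μ(13) = -1, μ(14) = 1, μ(15) = 1, μ(17) = -1, μ(19) = -1, μ(21) = 1, μ(22) = 1, μ(23) = -1, μ(26) = 1, μ(29) = -1, μ(30) = -1, μ(31) = -1, μ(33) = 1, μ(34) = 1, μ(35) = 1, μ(37) = -1, μ(38) = 1, μ(39) = 1, μ(41) = -1, μ(42) = -1, μ(43) = -1, μ(46) = 1, μ(47) = -1, μ(51) = 1, μ(53) = -1, with μ = 0 on non-squarefree integers. Summing μ(k)/k for k where μ(k) ≠ 0 gives -214765271462202733/10863052825730014910 ≈ -0.0198. (PNT ⟺ this sum → 0 as n → ∞.)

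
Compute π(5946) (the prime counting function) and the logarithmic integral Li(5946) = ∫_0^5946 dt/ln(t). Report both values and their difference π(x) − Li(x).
π(5946) = 780;  Li(5946) ≈ 794.20;  π(x) − Li(x) ≈ -14.20.

Direct count of primes ≤ 5946 gives π(5946) = 780. Numerical evaluation of the logarithmic integral gives Li(5946) ≈ 794.20. The difference π(x) − Li(x) ≈ -14.20 is typically negative for small/moderate x (Li(x) overestimates), though Littlewood's theorem shows this sign changes infinitely often.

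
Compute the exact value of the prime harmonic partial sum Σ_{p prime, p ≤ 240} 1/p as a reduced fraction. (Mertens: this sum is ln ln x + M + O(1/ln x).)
Σ 1/p = 2098799936456271323771652759516428422371386490386771476792994918184499649543226735989117756998751/1062411448280052319722448549835623701226301211611796930357321893850294264731624591303255041960530

π(240) = 52, so the primes ≤ 240 are [2, 3, 5, 7, 11, 13, 17, 19, 23, 29, 31, 37, 41, 43, 47, 53, 59, 61, 67, 71, 73, 79, 83, 89, 97, 101, 103, 107, 109, 113, 127, 131, 137, 139, 149, 151, 157, 163, 167, 173, 179, 181, 191, 193, 197, 199, 211, 223, 227, 229, 233, 239]. Summing 1/p over these primes: 2098799936456271323771652759516428422371386490386771476792994918184499649543226735989117756998751/1062411448280052319722448549835623701226301211611796930357321893850294264731624591303255041960530 ≈ 1.9755. Mertens estimate ln ln(240) + 0.2615 ≈ 1.9627.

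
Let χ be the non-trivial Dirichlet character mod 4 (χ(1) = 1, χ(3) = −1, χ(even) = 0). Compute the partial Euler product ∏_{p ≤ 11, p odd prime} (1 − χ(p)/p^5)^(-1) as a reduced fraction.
∏ = 5662435865625/5684292116992

The odd primes p ≤ 11 are [3, 5, 7, 11]. For each, χ(p) = 1 if p ≡ 1 mod 4, χ(p) = −1 if p ≡ 3 mod 4. Taking (1 − χ(p)/p^5)^(-1) = p^5/(p^5 − χ(p)): (1 − (-1)/3^5)^(-1) · (1 − (1)/5^5)^(-1) · (1 − (-1)/7^5)^(-1) · (1 − (-1)/11^5)^(-1) = 5662435865625/5684292116992.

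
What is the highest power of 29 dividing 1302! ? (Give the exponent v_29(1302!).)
v_29(1302!) = 45

Legendre's formula: v_p(n!) = Σ_{k ≥ 1} ⌊n / p^k⌋. For p = 29, n = 1302, the terms are:
  ⌊1302/29^1⌋ = ⌊1302/29⌋ = 44
  ⌊1302/29^2⌋ = ⌊1302/841⌋ = 1
(the next term ⌊1302/29^3⌋ = 0, terminating the sum). Summing: v_29(1302!) = 44 + 1 = 45.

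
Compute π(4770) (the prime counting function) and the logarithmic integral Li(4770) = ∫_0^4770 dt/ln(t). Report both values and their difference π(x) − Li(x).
π(4770) = 641;  Li(4770) ≈ 657.20;  π(x) − Li(x) ≈ -16.20.

Direct count of primes ≤ 4770 gives π(4770) = 641. Numerical evaluation of the logarithmic integral gives Li(4770) ≈ 657.20. The difference π(x) − Li(x) ≈ -16.20 is typically negative for small/moderate x (Li(x) overestimates), though Littlewood's theorem shows this sign changes infinitely often.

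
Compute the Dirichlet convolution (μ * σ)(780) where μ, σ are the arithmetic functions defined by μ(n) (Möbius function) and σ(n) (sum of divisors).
(μ * σ)(780) = 780

Divisors of 780: [1, 2, 3, 4, 5, 6, 10, 12, 13, 15, 20, 26, 30, 39, 52, 60, 65, 78, 130, 156, 195, 260, 390, 780]. For each d | 780:
  d = 1: μ(1) · σ(780/1) = 1 · 2352 = 2352
  d = 2: μ(2) · σ(780/2) = -1 · 1008 = -1008
  d = 3: μ(3) · σ(780/3) = -1 · 588 = -588
  d = 4: μ(4) · σ(780/4) = 0 · 336 = 0
  d = 5: μ(5) · σ(780/5) = -1 · 392 = -392
  d = 6: μ(6) · σ(780/6) = 1 · 252 = 252
  d = 10: μ(10) · σ(780/10) = 1 · 168 = 168
  d = 12: μ(12) · σ(780/12) = 0 · 84 = 0
  d = 13: μ(13) · σ(780/13) = -1 · 168 = -168
  d = 15: μ(15) · σ(780/15) = 1 · 98 = 98
  d = 20: μ(20) · σ(780/20) = 0 · 56 = 0
  d = 26: μ(26) · σ(780/26) = 1 · 72 = 72
  d = 30: μ(30) · σ(780/30) = -1 · 42 = -42
  d = 39: μ(39) · σ(780/39) = 1 · 42 = 42
  d = 52: μ(52) · σ(780/52) = 0 · 24 = 0
  d = 60: μ(60) · σ(780/60) = 0 · 14 = 0
  d = 65: μ(65) · σ(780/65) = 1 · 28 = 28
  d = 78: μ(78) · σ(780/78) = -1 · 18 = -18
  d = 130: μ(130) · σ(780/130) = -1 · 12 = -12
  d = 156: μ(156) · σ(780/156) = 0 · 6 = 0
  d = 195: μ(195) · σ(780/195) = -1 · 7 = -7
  d = 260: μ(260) · σ(780/260) = 0 · 4 = 0
  d = 390: μ(390) · σ(780/390) = 1 · 3 = 3
  d = 780: μ(780) · σ(780/780) = 0 · 1 = 0
Summing: (μ * σ)(780) = 2352 + -1008 + -588 + 0 + -392 + 252 + 168 + 0 + -168 + 98 + 0 + 72 + -42 + 42 + 0 + 0 + 28 + -18 + -12 + 0 + -7 + 0 + 3 + 0 = 780.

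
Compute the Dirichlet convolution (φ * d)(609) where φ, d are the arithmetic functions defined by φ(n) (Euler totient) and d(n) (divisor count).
(φ * d)(609) = 960

Divisors of 609: [1, 3, 7, 21, 29, 87, 203, 609]. For each d | 609:
  d = 1: φ(1) · d(609/1) = 1 · 8 = 8
  d = 3: φ(3) · d(609/3) = 2 · 4 = 8
  d = 7: φ(7) · d(609/7) = 6 · 4 = 24
  d = 21: φ(21) · d(609/21) = 12 · 2 = 24
  d = 29: φ(29) · d(609/29) = 28 · 4 = 112
  d = 87: φ(87) · d(609/87) = 56 · 2 = 112
  d = 203: φ(203) · d(609/203) = 168 · 2 = 336
  d = 609: φ(609) · d(609/609) = 336 · 1 = 336
Summing: (φ * d)(609) = 8 + 8 + 24 + 24 + 112 + 112 + 336 + 336 = 960.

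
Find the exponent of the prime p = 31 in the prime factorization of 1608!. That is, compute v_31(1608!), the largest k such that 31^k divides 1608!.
v_31(1608!) = 52

Legendre's formula: v_p(n!) = Σ_{k ≥ 1} ⌊n / p^k⌋. For p = 31, n = 1608, the terms are:
  ⌊1608/31^1⌋ = ⌊1608/31⌋ = 51
  ⌊1608/31^2⌋ = ⌊1608/961⌋ = 1
(the next term ⌊1608/31^3⌋ = 0, terminating the sum). Summing: v_31(1608!) = 51 + 1 = 52.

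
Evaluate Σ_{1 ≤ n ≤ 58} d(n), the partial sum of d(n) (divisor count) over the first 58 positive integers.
Σ_{n ≤ 58} d(n) = 247

Compute d(n) for each 1 ≤ n ≤ 58: d(1) = 1, d(2) = 2, d(3) = 2, d(4) = 3, d(5) = 2, d(6) = 4, d(7) = 2, d(8) = 4, d(9) = 3, d(10) = 4, d(11) = 2, d(12) = 6, d(13) = 2, d(14) = 4, d(15) = 4, d(16) = 5, d(17) = 2, d(18) = 6, d(19) = 2, d(20) = 6, d(21) = 4, d(22) = 4, d(23) = 2, d(24) = 8, d(25) = 3, d(26) = 4, d(27) = 4, d(28) = 6, d(29) = 2, d(30) = 8, d(31) = 2, d(32) = 6, d(33) = 4, d(34) = 4, d(35) = 4, d(36) = 9, d(37) = 2, d(38) = 4, d(39) = 4, d(40) = 8, d(41) = 2, d(42) = 8, d(43) = 2, d(44) = 6, d(45) = 6, d(46) = 4, d(47) = 2, d(48) = 10, d(49) = 3, d(50) = 6, d(51) = 4, d(52) = 6, d(53) = 2, d(54) = 8, d(55) = 4, d(56) = 8, d(57) = 4, d(58) = 4. Summing all 58 values: 247. (Dirichlet's divisor formula: Σ_{n ≤ x} d(n) = x ln(x) + (2γ − 1) x + O(√x). For x = 58, the asymptotic estimate is ≈ 244.46.)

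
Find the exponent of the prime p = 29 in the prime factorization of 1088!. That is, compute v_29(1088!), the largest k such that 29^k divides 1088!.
v_29(1088!) = 38

Legendre's formula: v_p(n!) = Σ_{k ≥ 1} ⌊n / p^k⌋. For p = 29, n = 1088, the terms are:
  ⌊1088/29^1⌋ = ⌊1088/29⌋ = 37
  ⌊1088/29^2⌋ = ⌊1088/841⌋ = 1
(the next term ⌊1088/29^3⌋ = 0, terminating the sum). Summing: v_29(1088!) = 37 + 1 = 38.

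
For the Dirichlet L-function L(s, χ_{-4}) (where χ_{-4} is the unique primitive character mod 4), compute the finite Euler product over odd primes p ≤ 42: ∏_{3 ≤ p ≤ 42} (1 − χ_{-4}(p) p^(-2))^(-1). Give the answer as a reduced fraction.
∏ = 229680782632694823859/250495395975659520000

The odd primes p ≤ 42 are [3, 5, 7, 11, 13, 17, 19, 23, 29, 31, 37, 41]. For each, χ(p) = 1 if p ≡ 1 mod 4, χ(p) = −1 if p ≡ 3 mod 4. Taking (1 − χ(p)/p^2)^(-1) = p^2/(p^2 − χ(p)): (1 − (-1)/3^2)^(-1) · (1 − (1)/5^2)^(-1) · (1 − (-1)/7^2)^(-1) · (1 − (-1)/11^2)^(-1) · (1 − (1)/13^2)^(-1) · (1 − (1)/17^2)^(-1) · (1 − (-1)/19^2)^(-1) · (1 − (-1)/23^2)^(-1) · (1 − (1)/29^2)^(-1) · (1 − (-1)/31^2)^(-1) · (1 − (1)/37^2)^(-1) · (1 − (1)/41^2)^(-1) = 229680782632694823859/250495395975659520000.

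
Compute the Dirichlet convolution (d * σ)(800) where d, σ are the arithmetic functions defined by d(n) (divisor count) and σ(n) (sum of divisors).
(d * σ)(800) = 10074

Divisors of 800: [1, 2, 4, 5, 8, 10, 16, 20, 25, 32, 40, 50, 80, 100, 160, 200, 400, 800]. For each d | 800:
  d = 1: d(1) · σ(800/1) = 1 · 1953 = 1953
  d = 2: d(2) · σ(800/2) = 2 · 961 = 1922
  d = 4: d(4) · σ(800/4) = 3 · 465 = 1395
  d = 5: d(5) · σ(800/5) = 2 · 378 = 756
  d = 8: d(8) · σ(800/8) = 4 · 217 = 868
  d = 10: d(10) · σ(800/10) = 4 · 186 = 744
  d = 16: d(16) · σ(800/16) = 5 · 93 = 465
  d = 20: d(20) · σ(800/20) = 6 · 90 = 540
  d = 25: d(25) · σ(800/25) = 3 · 63 = 189
  d = 32: d(32) · σ(800/32) = 6 · 31 = 186
  d = 40: d(40) · σ(800/40) = 8 · 42 = 336
  d = 50: d(50) · σ(800/50) = 6 · 31 = 186
  d = 80: d(80) · σ(800/80) = 10 · 18 = 180
  d = 100: d(100) · σ(800/100) = 9 · 15 = 135
  d = 160: d(160) · σ(800/160) = 12 · 6 = 72
  d = 200: d(200) · σ(800/200) = 12 · 7 = 84
  d = 400: d(400) · σ(800/400) = 15 · 3 = 45
  d = 800: d(800) · σ(800/800) = 18 · 1 = 18
Summing: (d * σ)(800) = 1953 + 1922 + 1395 + 756 + 868 + 744 + 465 + 540 + 189 + 186 + 336 + 186 + 180 + 135 + 72 + 84 + 45 + 18 = 10074.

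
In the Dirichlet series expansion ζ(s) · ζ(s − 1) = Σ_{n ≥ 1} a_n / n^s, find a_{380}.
σ(380) = 840

In the product (Σ m^0/m^s)(Σ k / k^s) = Σ (Σ_{d | n} d) / n^s, the coefficient of 1/n^s is σ(n) = Σ_{d | n} d. For n = 380, divisors are [1, 2, 4, 5, 10, 19, 20, 38, 76, 95, 190, 380]; summing: σ(380) = 840.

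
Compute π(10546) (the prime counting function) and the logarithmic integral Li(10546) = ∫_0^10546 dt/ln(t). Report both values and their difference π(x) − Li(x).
π(10546) = 1288;  Li(10546) ≈ 1305.25;  π(x) − Li(x) ≈ -17.25.

Direct count of primes ≤ 10546 gives π(10546) = 1288. Numerical evaluation of the logarithmic integral gives Li(10546) ≈ 1305.25. The difference π(x) − Li(x) ≈ -17.25 is typically negative for small/moderate x (Li(x) overestimates), though Littlewood's theorem shows this sign changes infinitely often.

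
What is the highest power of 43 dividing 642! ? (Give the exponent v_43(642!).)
v_43(642!) = 14

Legendre's formula: v_p(n!) = Σ_{k ≥ 1} ⌊n / p^k⌋. For p = 43, n = 642, the terms are:
  ⌊642/43^1⌋ = ⌊642/43⌋ = 14
(the next term ⌊642/43^2⌋ = 0, terminating the sum). Summing: v_43(642!) = 14 = 14.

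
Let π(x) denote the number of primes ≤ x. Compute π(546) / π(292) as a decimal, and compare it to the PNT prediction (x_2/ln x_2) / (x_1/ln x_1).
π(546)/π(292) = 100/61 ≈ 1.6393;  PNT prediction ≈ 1.6842.

π(292) = 61 and π(546) = 100, so π(546)/π(292) ≈ 1.6393. The PNT-predicted ratio is (546/ln(546)) / (292/ln(292)) ≈ 1.6842. The two agree to within a few percent, as expected.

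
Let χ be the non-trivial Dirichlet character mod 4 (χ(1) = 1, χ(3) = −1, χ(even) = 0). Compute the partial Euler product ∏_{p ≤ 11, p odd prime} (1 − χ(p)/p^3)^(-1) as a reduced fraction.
∏ = 24457125/25252352

The odd primes p ≤ 11 are [3, 5, 7, 11]. For each, χ(p) = 1 if p ≡ 1 mod 4, χ(p) = −1 if p ≡ 3 mod 4. Taking (1 − χ(p)/p^3)^(-1) = p^3/(p^3 − χ(p)): (1 − (-1)/3^3)^(-1) · (1 − (1)/5^3)^(-1) · (1 − (-1)/7^3)^(-1) · (1 − (-1)/11^3)^(-1) = 24457125/25252352.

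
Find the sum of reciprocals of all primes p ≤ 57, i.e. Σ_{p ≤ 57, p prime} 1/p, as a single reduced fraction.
Σ 1/p = 54766551458687142251/32589158477190044730

π(57) = 16, so the primes ≤ 57 are [2, 3, 5, 7, 11, 13, 17, 19, 23, 29, 31, 37, 41, 43, 47, 53]. Summing 1/p over these primes: 54766551458687142251/32589158477190044730 ≈ 1.6805. Mertens estimate ln ln(57) + 0.2615 ≈ 1.6585.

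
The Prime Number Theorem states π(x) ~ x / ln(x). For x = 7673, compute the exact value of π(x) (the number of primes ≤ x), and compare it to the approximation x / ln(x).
π(7673) = 973;  x/ln(x) ≈ 857.75;  relative error ≈ 11.84%.

Directly count primes up to 7673: π(7673) = 973. The PNT approximation gives 7673/ln(7673) ≈ 7673/8.94546 ≈ 857.75. Relative error (π(x) − x/ln(x)) / π(x) ≈ 11.84%; the approximation is known to undercount slightly (Li(x) is a better estimate).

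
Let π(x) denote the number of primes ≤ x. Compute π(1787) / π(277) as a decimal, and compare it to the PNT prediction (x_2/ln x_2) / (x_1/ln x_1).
π(1787)/π(277) = 277/59 ≈ 4.6949;  PNT prediction ≈ 4.8452.

π(277) = 59 and π(1787) = 277, so π(1787)/π(277) ≈ 4.6949. The PNT-predicted ratio is (1787/ln(1787)) / (277/ln(277)) ≈ 4.8452. The two agree to within a few percent, as expected.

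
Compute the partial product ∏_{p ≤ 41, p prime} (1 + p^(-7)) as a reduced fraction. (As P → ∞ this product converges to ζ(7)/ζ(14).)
∏ = 906276285123367303463952471174214707523220166331900002148763513926498754947885274824704/898827234959603916464015184677991123451710902595120068322823619866941706124048533178125

The primes p ≤ 41 are [2, 3, 5, 7, 11, 13, 17, 19, 23, 29, 31, 37, 41]. For each, (1 + 1/p^7) = (p^7 + 1)/p^7. Multiplying these fractions over p ∈ [2, 3, 5, 7, 11, 13, 17, 19, 23, 29, 31, 37, 41] gives 906276285123367303463952471174214707523220166331900002148763513926498754947885274824704/898827234959603916464015184677991123451710902595120068322823619866941706124048533178125. (In the limit P → ∞ this tends to ζ(7)/ζ(14).)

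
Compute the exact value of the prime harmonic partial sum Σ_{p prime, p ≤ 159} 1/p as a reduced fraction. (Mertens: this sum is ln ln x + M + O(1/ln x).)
Σ 1/p = 67195167335560670940823020383181530154843058347995389615845419/35375166993717494840635767087951744212057570647889977422429870

π(159) = 37, so the primes ≤ 159 are [2, 3, 5, 7, 11, 13, 17, 19, 23, 29, 31, 37, 41, 43, 47, 53, 59, 61, 67, 71, 73, 79, 83, 89, 97, 101, 103, 107, 109, 113, 127, 131, 137, 139, 149, 151, 157]. Summing 1/p over these primes: 67195167335560670940823020383181530154843058347995389615845419/35375166993717494840635767087951744212057570647889977422429870 ≈ 1.8995. Mertens estimate ln ln(159) + 0.2615 ≈ 1.8846.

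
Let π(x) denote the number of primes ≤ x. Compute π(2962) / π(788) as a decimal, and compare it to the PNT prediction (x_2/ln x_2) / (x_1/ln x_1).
π(2962)/π(788) = 426/138 ≈ 3.0870;  PNT prediction ≈ 3.1362.

π(788) = 138 and π(2962) = 426, so π(2962)/π(788) ≈ 3.0870. The PNT-predicted ratio is (2962/ln(2962)) / (788/ln(788)) ≈ 3.1362. The two agree to within a few percent, as expected.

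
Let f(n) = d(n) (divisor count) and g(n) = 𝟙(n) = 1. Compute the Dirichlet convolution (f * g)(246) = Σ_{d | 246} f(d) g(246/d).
(d * 𝟙)(246) = 27

Divisors of 246: [1, 2, 3, 6, 41, 82, 123, 246]. For each d | 246:
  d = 1: d(1) · 𝟙(246/1) = 1 · 1 = 1
  d = 2: d(2) · 𝟙(246/2) = 2 · 1 = 2
  d = 3: d(3) · 𝟙(246/3) = 2 · 1 = 2
  d = 6: d(6) · 𝟙(246/6) = 4 · 1 = 4
  d = 41: d(41) · 𝟙(246/41) = 2 · 1 = 2
  d = 82: d(82) · 𝟙(246/82) = 4 · 1 = 4
  d = 123: d(123) · 𝟙(246/123) = 4 · 1 = 4
  d = 246: d(246) · 𝟙(246/246) = 8 · 1 = 8
Summing: (d * 𝟙)(246) = 1 + 2 + 2 + 4 + 2 + 4 + 4 + 8 = 27.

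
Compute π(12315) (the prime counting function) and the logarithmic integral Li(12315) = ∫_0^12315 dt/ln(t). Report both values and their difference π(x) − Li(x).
π(12315) = 1471;  Li(12315) ≈ 1494.59;  π(x) − Li(x) ≈ -23.59.

Direct count of primes ≤ 12315 gives π(12315) = 1471. Numerical evaluation of the logarithmic integral gives Li(12315) ≈ 1494.59. The difference π(x) − Li(x) ≈ -23.59 is typically negative for small/moderate x (Li(x) overestimates), though Littlewood's theorem shows this sign changes infinitely often.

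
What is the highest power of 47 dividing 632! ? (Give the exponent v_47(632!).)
v_47(632!) = 13

Legendre's formula: v_p(n!) = Σ_{k ≥ 1} ⌊n / p^k⌋. For p = 47, n = 632, the terms are:
  ⌊632/47^1⌋ = ⌊632/47⌋ = 13
(the next term ⌊632/47^2⌋ = 0, terminating the sum). Summing: v_47(632!) = 13 = 13.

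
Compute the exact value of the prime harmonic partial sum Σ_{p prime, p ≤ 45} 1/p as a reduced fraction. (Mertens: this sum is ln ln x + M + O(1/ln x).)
Σ 1/p = 21460568175640361/13082761331670030

π(45) = 14, so the primes ≤ 45 are [2, 3, 5, 7, 11, 13, 17, 19, 23, 29, 31, 37, 41, 43]. Summing 1/p over these primes: 21460568175640361/13082761331670030 ≈ 1.6404. Mertens estimate ln ln(45) + 0.2615 ≈ 1.5983.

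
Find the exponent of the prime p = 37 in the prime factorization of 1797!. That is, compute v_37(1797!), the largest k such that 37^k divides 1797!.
v_37(1797!) = 49

Legendre's formula: v_p(n!) = Σ_{k ≥ 1} ⌊n / p^k⌋. For p = 37, n = 1797, the terms are:
  ⌊1797/37^1⌋ = ⌊1797/37⌋ = 48
  ⌊1797/37^2⌋ = ⌊1797/1369⌋ = 1
(the next term ⌊1797/37^3⌋ = 0, terminating the sum). Summing: v_37(1797!) = 48 + 1 = 49.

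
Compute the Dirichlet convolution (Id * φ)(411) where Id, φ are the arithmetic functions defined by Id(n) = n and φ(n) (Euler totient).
(Id * φ)(411) = 1365

Divisors of 411: [1, 3, 137, 411]. For each d | 411:
  d = 1: Id(1) · φ(411/1) = 1 · 272 = 272
  d = 3: Id(3) · φ(411/3) = 3 · 136 = 408
  d = 137: Id(137) · φ(411/137) = 137 · 2 = 274
  d = 411: Id(411) · φ(411/411) = 411 · 1 = 411
Summing: (Id * φ)(411) = 272 + 408 + 274 + 411 = 1365.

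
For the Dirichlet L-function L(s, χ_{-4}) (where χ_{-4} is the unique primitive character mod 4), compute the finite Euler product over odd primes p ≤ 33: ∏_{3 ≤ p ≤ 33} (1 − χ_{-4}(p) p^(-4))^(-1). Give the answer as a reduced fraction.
∏ = 1870816715381797956556539609218365/1891731462842378884815364370202624

The odd primes p ≤ 33 are [3, 5, 7, 11, 13, 17, 19, 23, 29, 31]. For each, χ(p) = 1 if p ≡ 1 mod 4, χ(p) = −1 if p ≡ 3 mod 4. Taking (1 − χ(p)/p^4)^(-1) = p^4/(p^4 − χ(p)): (1 − (-1)/3^4)^(-1) · (1 − (1)/5^4)^(-1) · (1 − (-1)/7^4)^(-1) · (1 − (-1)/11^4)^(-1) · (1 − (1)/13^4)^(-1) · (1 − (1)/17^4)^(-1) · (1 − (-1)/19^4)^(-1) · (1 − (-1)/23^4)^(-1) · (1 − (1)/29^4)^(-1) · (1 − (-1)/31^4)^(-1) = 1870816715381797956556539609218365/1891731462842378884815364370202624.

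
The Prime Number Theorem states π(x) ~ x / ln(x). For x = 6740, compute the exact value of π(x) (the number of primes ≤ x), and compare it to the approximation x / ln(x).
π(6740) = 869;  x/ln(x) ≈ 764.54;  relative error ≈ 12.02%.

Directly count primes up to 6740: π(6740) = 869. The PNT approximation gives 6740/ln(6740) ≈ 6740/8.81582 ≈ 764.54. Relative error (π(x) − x/ln(x)) / π(x) ≈ 12.02%; the approximation is known to undercount slightly (Li(x) is a better estimate).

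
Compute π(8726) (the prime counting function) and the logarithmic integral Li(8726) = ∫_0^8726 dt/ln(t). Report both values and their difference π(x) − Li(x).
π(8726) = 1087;  Li(8726) ≈ 1106.80;  π(x) − Li(x) ≈ -19.80.

Direct count of primes ≤ 8726 gives π(8726) = 1087. Numerical evaluation of the logarithmic integral gives Li(8726) ≈ 1106.80. The difference π(x) − Li(x) ≈ -19.80 is typically negative for small/moderate x (Li(x) overestimates), though Littlewood's theorem shows this sign changes infinitely often.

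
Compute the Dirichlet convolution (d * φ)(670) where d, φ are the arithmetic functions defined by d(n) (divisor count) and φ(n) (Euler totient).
(d * φ)(670) = 1224

Divisors of 670: [1, 2, 5, 10, 67, 134, 335, 670]. For each d | 670:
  d = 1: d(1) · φ(670/1) = 1 · 264 = 264
  d = 2: d(2) · φ(670/2) = 2 · 264 = 528
  d = 5: d(5) · φ(670/5) = 2 · 66 = 132
  d = 10: d(10) · φ(670/10) = 4 · 66 = 264
  d = 67: d(67) · φ(670/67) = 2 · 4 = 8
  d = 134: d(134) · φ(670/134) = 4 · 4 = 16
  d = 335: d(335) · φ(670/335) = 4 · 1 = 4
  d = 670: d(670) · φ(670/670) = 8 · 1 = 8
Summing: (d * φ)(670) = 264 + 528 + 132 + 264 + 8 + 16 + 4 + 8 = 1224.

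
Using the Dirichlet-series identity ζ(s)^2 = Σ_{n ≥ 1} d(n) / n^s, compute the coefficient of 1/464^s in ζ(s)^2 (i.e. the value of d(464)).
d(464) = 10

ζ(s)^2 = (Σ 1/m^s)(Σ 1/k^s). The coefficient of 1/n^s in the product is the number of ordered pairs (m, k) with mk = n, which equals d(n). For n = 464, divisors are [1, 2, 4, 8, 16, 29, 58, 116, 232, 464], so d(464) = 10.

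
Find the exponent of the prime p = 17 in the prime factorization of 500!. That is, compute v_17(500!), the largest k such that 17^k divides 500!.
v_17(500!) = 30

Legendre's formula: v_p(n!) = Σ_{k ≥ 1} ⌊n / p^k⌋. For p = 17, n = 500, the terms are:
  ⌊500/17^1⌋ = ⌊500/17⌋ = 29
  ⌊500/17^2⌋ = ⌊500/289⌋ = 1
(the next term ⌊500/17^3⌋ = 0, terminating the sum). Summing: v_17(500!) = 29 + 1 = 30.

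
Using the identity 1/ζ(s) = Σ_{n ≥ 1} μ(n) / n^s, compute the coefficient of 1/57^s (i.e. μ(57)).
μ(57) = 1

Factor n = 57 = 3 · 19. μ(n) = 0 if any exponent ≥ 2 (not squarefree); otherwise μ(n) = (−1)^{ω(n)} where ω(n) is the number of distinct prime factors. Applying: μ(57) = 1.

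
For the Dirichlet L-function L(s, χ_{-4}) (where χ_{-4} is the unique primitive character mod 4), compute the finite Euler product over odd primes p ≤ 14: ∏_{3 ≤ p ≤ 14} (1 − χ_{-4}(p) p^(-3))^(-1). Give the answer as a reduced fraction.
∏ = 17910767875/18484721664

The odd primes p ≤ 14 are [3, 5, 7, 11, 13]. For each, χ(p) = 1 if p ≡ 1 mod 4, χ(p) = −1 if p ≡ 3 mod 4. Taking (1 − χ(p)/p^3)^(-1) = p^3/(p^3 − χ(p)): (1 − (-1)/3^3)^(-1) · (1 − (1)/5^3)^(-1) · (1 − (-1)/7^3)^(-1) · (1 − (-1)/11^3)^(-1) · (1 − (1)/13^3)^(-1) = 17910767875/18484721664.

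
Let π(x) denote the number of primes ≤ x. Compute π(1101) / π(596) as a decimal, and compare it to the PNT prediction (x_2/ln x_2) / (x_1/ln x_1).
π(1101)/π(596) = 184/108 ≈ 1.7037;  PNT prediction ≈ 1.6854.

π(596) = 108 and π(1101) = 184, so π(1101)/π(596) ≈ 1.7037. The PNT-predicted ratio is (1101/ln(1101)) / (596/ln(596)) ≈ 1.6854. The two agree to within a few percent, as expected.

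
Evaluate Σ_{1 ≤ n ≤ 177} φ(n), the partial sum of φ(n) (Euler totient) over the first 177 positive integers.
Σ_{n ≤ 177} φ(n) = 9566

Compute φ(n) for each 1 ≤ n ≤ 177: φ(1) = 1, φ(2) = 1, φ(3) = 2, φ(4) = 2, φ(5) = 4, φ(6) = 2, φ(7) = 6, φ(8) = 4, φ(9) = 6, φ(10) = 4, φ(11) = 10, φ(12) = 4, φ(13) = 12, φ(14) = 6, φ(15) = 8, φ(16) = 8, φ(17) = 16, φ(18) = 6, φ(19) = 18, φ(20) = 8, φ(21) = 12, φ(22) = 10, φ(23) = 22, φ(24) = 8, φ(25) = 20, φ(26) = 12, φ(27) = 18, φ(28) = 12, φ(29) = 28, φ(30) = 8, φ(31) = 30, φ(32) = 16, φ(33) = 20, φ(34) = 16, φ(35) = 24, φ(36) = 12, φ(37) = 36, φ(38) = 18, φ(39) = 24, φ(40) = 16, φ(41) = 40, φ(42) = 12, φ(43) = 42, φ(44) = 20, φ(45) = 24, φ(46) = 22, φ(47) = 46, φ(48) = 16, φ(49) = 42, φ(50) = 20, φ(51) = 32, φ(52) = 24, φ(53) = 52, φ(54) = 18, φ(55) = 40, φ(56) = 24, φ(57) = 36, φ(58) = 28, φ(59) = 58, φ(60) = 16, φ(61) = 60, φ(62) = 30, φ(63) = 36, φ(64) = 32, φ(65) = 48, φ(66) = 20, φ(67) = 66, φ(68) = 32, φ(69) = 44, φ(70) = 24, φ(71) = 70, φ(72) = 24, φ(73) = 72, φ(74) = 36, φ(75) = 40, φ(76) = 36, φ(77) = 60, φ(78) = 24, φ(79) = 78, φ(80) = 32, φ(81) = 54, φ(82) = 40, φ(83) = 82, φ(84) = 24, φ(85) = 64, φ(86) = 42, φ(87) = 56, φ(88) = 40, φ(89) = 88, φ(90) = 24, φ(91) = 72, φ(92) = 44, φ(93) = 60, φ(94) = 46, φ(95) = 72, φ(96) = 32, φ(97) = 96, φ(98) = 42, φ(99) = 60, φ(100) = 40, φ(101) = 100, φ(102) = 32, φ(103) = 102, φ(104) = 48, φ(105) = 48, φ(106) = 52, φ(107) = 106, φ(108) = 36, φ(109) = 108, φ(110) = 40, φ(111) = 72, φ(112) = 48, φ(113) = 112, φ(114) = 36, φ(115) = 88, φ(116) = 56, φ(117) = 72, φ(118) = 58, φ(119) = 96, φ(120) = 32, φ(121) = 110, φ(122) = 60, φ(123) = 80, φ(124) = 60, φ(125) = 100, φ(126) = 36, φ(127) = 126, φ(128) = 64, φ(129) = 84, φ(130) = 48, φ(131) = 130, φ(132) = 40, φ(133) = 108, φ(134) = 66, φ(135) = 72, φ(136) = 64, φ(137) = 136, φ(138) = 44, φ(139) = 138, φ(140) = 48, φ(141) = 92, φ(142) = 70, φ(143) = 120, φ(144) = 48, φ(145) = 112, φ(146) = 72, φ(147) = 84, φ(148) = 72, φ(149) = 148, φ(150) = 40, φ(151) = 150, φ(152) = 72, φ(153) = 96, φ(154) = 60, φ(155) = 120, φ(156) = 48, φ(157) = 156, φ(158) = 78, φ(159) = 104, φ(160) = 64, φ(161) = 132, φ(162) = 54, φ(163) = 162, φ(164) = 80, φ(165) = 80, φ(166) = 82, φ(167) = 166, φ(168) = 48, φ(169) = 156, φ(170) = 64, φ(171) = 108, φ(172) = 84, φ(173) = 172, φ(174) = 56, φ(175) = 120, φ(176) = 80, φ(177) = 116. Summing all 177 values: 9566. (Average order: Σ_{n ≤ x} φ(n) ~ (3/π²) x². For x = 177, (3/π²)·177² ≈ 9522.87.)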